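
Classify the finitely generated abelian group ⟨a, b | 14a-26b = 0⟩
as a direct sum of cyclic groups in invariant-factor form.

rank_ℚ(R)=1; free=2−1=1
SNF(R) diag = [2] → torsion [2]

Answer: M ≅ ℤ^1 ⊕ ℤ/2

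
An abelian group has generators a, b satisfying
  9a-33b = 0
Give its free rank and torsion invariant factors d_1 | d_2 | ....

rank_ℚ(R)=1; free=2−1=1
SNF(R) diag = [3] → torsion [3]

Answer: M ≅ ℤ^1 ⊕ ℤ/3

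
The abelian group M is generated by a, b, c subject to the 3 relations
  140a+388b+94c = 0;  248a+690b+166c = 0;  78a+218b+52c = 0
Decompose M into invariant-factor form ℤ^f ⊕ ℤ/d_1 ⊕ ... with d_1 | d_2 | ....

rank_ℚ(R)=3; free=3−3=0
SNF(R) diag = [2, 2, 2] → torsion [2, 2, 2]

Answer: M ≅ ℤ/2 ⊕ ℤ/2 ⊕ ℤ/2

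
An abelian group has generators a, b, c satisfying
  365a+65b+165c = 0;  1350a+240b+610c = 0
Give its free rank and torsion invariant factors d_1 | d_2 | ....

rank_ℚ(R)=2; free=3−2=1
SNF(R) diag = [5, 10] → torsion [5, 10]

Answer: M ≅ ℤ^1 ⊕ ℤ/5 ⊕ ℤ/10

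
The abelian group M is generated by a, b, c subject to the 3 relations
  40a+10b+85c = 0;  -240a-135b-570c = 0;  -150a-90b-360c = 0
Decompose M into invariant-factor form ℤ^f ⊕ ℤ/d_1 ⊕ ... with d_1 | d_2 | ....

rank_ℚ(R)=3; free=3−3=0
SNF(R) diag = [5, 15, 30] → torsion [5, 15, 30]

Answer: M ≅ ℤ/5 ⊕ ℤ/15 ⊕ ℤ/30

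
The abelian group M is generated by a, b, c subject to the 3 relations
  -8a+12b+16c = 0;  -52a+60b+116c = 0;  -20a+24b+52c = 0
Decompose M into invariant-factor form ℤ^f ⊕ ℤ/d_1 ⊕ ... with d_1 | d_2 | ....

rank_ℚ(R)=3; free=3−3=0
SNF(R) diag = [4, 12, 24] → torsion [4, 12, 24]

Answer: M ≅ ℤ/4 ⊕ ℤ/12 ⊕ ℤ/24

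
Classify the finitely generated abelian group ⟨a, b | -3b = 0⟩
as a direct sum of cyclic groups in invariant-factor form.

Answer: M ≅ ℤ^1 ⊕ ℤ/3

Derivation:
rank_ℚ(R)=1; free=2−1=1
SNF(R) diag = [3] → torsion [3]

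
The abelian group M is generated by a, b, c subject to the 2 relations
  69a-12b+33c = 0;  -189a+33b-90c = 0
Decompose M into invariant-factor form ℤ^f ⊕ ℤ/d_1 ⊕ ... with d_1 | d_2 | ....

rank_ℚ(R)=2; free=3−2=1
SNF(R) diag = [3, 3] → torsion [3, 3]

Answer: M ≅ ℤ^1 ⊕ ℤ/3 ⊕ ℤ/3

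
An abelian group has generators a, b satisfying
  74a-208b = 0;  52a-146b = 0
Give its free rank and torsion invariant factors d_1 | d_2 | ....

Answer: M ≅ ℤ/2 ⊕ ℤ/6

Derivation:
rank_ℚ(R)=2; free=2−2=0
SNF(R) diag = [2, 6] → torsion [2, 6]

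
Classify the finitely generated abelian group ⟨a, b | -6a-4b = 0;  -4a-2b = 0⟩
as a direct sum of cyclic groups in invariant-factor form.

Answer: M ≅ ℤ/2 ⊕ ℤ/2

Derivation:
rank_ℚ(R)=2; free=2−2=0
SNF(R) diag = [2, 2] → torsion [2, 2]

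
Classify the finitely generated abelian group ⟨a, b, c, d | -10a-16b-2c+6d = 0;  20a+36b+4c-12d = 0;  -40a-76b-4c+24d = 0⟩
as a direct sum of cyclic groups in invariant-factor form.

rank_ℚ(R)=3; free=4−3=1
SNF(R) diag = [2, 4, 4] → torsion [2, 4, 4]

Answer: M ≅ ℤ^1 ⊕ ℤ/2 ⊕ ℤ/4 ⊕ ℤ/4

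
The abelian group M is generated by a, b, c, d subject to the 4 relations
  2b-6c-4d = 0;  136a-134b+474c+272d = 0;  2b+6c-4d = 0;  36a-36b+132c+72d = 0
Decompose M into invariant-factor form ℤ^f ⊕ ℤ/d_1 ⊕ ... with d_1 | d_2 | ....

Answer: M ≅ ℤ/2 ⊕ ℤ/4 ⊕ ℤ/12 ⊕ ℤ/36

Derivation:
rank_ℚ(R)=4; free=4−4=0
SNF(R) diag = [2, 4, 12, 36] → torsion [2, 4, 12, 36]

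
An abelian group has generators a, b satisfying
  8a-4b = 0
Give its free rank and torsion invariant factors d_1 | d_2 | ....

Answer: M ≅ ℤ^1 ⊕ ℤ/4

Derivation:
rank_ℚ(R)=1; free=2−1=1
SNF(R) diag = [4] → torsion [4]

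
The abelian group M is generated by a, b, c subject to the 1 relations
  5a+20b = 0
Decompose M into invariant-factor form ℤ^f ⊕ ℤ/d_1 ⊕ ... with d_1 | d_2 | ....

Answer: M ≅ ℤ^2 ⊕ ℤ/5

Derivation:
rank_ℚ(R)=1; free=3−1=2
SNF(R) diag = [5] → torsion [5]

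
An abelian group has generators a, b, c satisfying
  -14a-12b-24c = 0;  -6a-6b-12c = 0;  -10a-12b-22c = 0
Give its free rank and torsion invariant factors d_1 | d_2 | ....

rank_ℚ(R)=3; free=3−3=0
SNF(R) diag = [2, 2, 6] → torsion [2, 2, 6]

Answer: M ≅ ℤ/2 ⊕ ℤ/2 ⊕ ℤ/6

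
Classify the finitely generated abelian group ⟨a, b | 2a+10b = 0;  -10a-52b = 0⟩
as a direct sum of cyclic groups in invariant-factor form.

rank_ℚ(R)=2; free=2−2=0
SNF(R) diag = [2, 2] → torsion [2, 2]

Answer: M ≅ ℤ/2 ⊕ ℤ/2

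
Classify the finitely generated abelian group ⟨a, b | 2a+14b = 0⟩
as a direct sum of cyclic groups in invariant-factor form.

Answer: M ≅ ℤ^1 ⊕ ℤ/2

Derivation:
rank_ℚ(R)=1; free=2−1=1
SNF(R) diag = [2] → torsion [2]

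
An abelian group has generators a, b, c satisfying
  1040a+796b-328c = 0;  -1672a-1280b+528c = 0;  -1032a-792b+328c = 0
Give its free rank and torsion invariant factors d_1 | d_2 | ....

Answer: M ≅ ℤ/4 ⊕ ℤ/8 ⊕ ℤ/24

Derivation:
rank_ℚ(R)=3; free=3−3=0
SNF(R) diag = [4, 8, 24] → torsion [4, 8, 24]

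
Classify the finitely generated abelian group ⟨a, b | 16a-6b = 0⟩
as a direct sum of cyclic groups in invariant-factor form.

Answer: M ≅ ℤ^1 ⊕ ℤ/2

Derivation:
rank_ℚ(R)=1; free=2−1=1
SNF(R) diag = [2] → torsion [2]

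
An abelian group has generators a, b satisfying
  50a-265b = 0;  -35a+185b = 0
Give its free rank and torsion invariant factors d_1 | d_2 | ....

Answer: M ≅ ℤ/5 ⊕ ℤ/5

Derivation:
rank_ℚ(R)=2; free=2−2=0
SNF(R) diag = [5, 5] → torsion [5, 5]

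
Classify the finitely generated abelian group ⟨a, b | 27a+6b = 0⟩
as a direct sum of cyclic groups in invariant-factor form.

Answer: M ≅ ℤ^1 ⊕ ℤ/3

Derivation:
rank_ℚ(R)=1; free=2−1=1
SNF(R) diag = [3] → torsion [3]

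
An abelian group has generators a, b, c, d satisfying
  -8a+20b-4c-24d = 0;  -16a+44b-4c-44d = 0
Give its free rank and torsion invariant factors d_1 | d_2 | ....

rank_ℚ(R)=2; free=4−2=2
SNF(R) diag = [4, 4] → torsion [4, 4]

Answer: M ≅ ℤ^2 ⊕ ℤ/4 ⊕ ℤ/4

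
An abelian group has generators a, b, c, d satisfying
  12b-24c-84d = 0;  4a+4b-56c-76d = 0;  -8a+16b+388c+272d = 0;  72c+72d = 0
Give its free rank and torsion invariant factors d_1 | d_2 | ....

rank_ℚ(R)=4; free=4−4=0
SNF(R) diag = [4, 12, 36, 72] → torsion [4, 12, 36, 72]

Answer: M ≅ ℤ/4 ⊕ ℤ/12 ⊕ ℤ/36 ⊕ ℤ/72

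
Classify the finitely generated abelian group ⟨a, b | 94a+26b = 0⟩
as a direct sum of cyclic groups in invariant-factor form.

Answer: M ≅ ℤ^1 ⊕ ℤ/2

Derivation:
rank_ℚ(R)=1; free=2−1=1
SNF(R) diag = [2] → torsion [2]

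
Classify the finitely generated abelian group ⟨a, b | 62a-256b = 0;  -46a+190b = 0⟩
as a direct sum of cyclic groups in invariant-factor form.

rank_ℚ(R)=2; free=2−2=0
SNF(R) diag = [2, 2] → torsion [2, 2]

Answer: M ≅ ℤ/2 ⊕ ℤ/2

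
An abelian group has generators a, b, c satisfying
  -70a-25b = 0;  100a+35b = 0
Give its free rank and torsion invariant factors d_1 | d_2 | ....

Answer: M ≅ ℤ^1 ⊕ ℤ/5 ⊕ ℤ/10

Derivation:
rank_ℚ(R)=2; free=3−2=1
SNF(R) diag = [5, 10] → torsion [5, 10]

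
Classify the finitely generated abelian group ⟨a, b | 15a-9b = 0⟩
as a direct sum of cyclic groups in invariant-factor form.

rank_ℚ(R)=1; free=2−1=1
SNF(R) diag = [3] → torsion [3]

Answer: M ≅ ℤ^1 ⊕ ℤ/3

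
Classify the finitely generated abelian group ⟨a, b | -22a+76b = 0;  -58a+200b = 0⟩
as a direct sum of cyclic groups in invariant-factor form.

Answer: M ≅ ℤ/2 ⊕ ℤ/4

Derivation:
rank_ℚ(R)=2; free=2−2=0
SNF(R) diag = [2, 4] → torsion [2, 4]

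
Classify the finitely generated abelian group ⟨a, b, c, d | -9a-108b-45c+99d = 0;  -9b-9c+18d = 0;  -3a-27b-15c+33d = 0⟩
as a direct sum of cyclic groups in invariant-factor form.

Answer: M ≅ ℤ^1 ⊕ ℤ/3 ⊕ ℤ/9 ⊕ ℤ/27

Derivation:
rank_ℚ(R)=3; free=4−3=1
SNF(R) diag = [3, 9, 27] → torsion [3, 9, 27]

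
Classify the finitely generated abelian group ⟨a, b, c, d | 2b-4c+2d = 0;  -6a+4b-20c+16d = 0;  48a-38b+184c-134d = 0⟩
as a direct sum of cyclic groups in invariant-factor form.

Answer: M ≅ ℤ^1 ⊕ ℤ/2 ⊕ ℤ/6 ⊕ ℤ/12

Derivation:
rank_ℚ(R)=3; free=4−3=1
SNF(R) diag = [2, 6, 12] → torsion [2, 6, 12]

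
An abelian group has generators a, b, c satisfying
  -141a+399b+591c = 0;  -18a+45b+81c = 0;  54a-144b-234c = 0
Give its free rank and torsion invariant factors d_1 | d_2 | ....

rank_ℚ(R)=3; free=3−3=0
SNF(R) diag = [3, 9, 18] → torsion [3, 9, 18]

Answer: M ≅ ℤ/3 ⊕ ℤ/9 ⊕ ℤ/18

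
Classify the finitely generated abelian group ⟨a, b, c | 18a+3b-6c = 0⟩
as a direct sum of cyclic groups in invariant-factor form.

Answer: M ≅ ℤ^2 ⊕ ℤ/3

Derivation:
rank_ℚ(R)=1; free=3−1=2
SNF(R) diag = [3] → torsion [3]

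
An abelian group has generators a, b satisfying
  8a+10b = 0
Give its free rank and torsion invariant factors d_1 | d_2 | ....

Answer: M ≅ ℤ^1 ⊕ ℤ/2

Derivation:
rank_ℚ(R)=1; free=2−1=1
SNF(R) diag = [2] → torsion [2]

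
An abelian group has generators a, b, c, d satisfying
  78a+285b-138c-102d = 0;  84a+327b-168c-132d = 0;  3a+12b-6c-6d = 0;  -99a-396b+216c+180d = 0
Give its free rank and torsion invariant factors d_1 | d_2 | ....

Answer: M ≅ ℤ/3 ⊕ ℤ/9 ⊕ ℤ/18 ⊕ ℤ/36

Derivation:
rank_ℚ(R)=4; free=4−4=0
SNF(R) diag = [3, 9, 18, 36] → torsion [3, 9, 18, 36]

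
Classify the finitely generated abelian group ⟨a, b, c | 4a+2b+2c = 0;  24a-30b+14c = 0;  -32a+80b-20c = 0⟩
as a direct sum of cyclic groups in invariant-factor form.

rank_ℚ(R)=3; free=3−3=0
SNF(R) diag = [2, 4, 12] → torsion [2, 4, 12]

Answer: M ≅ ℤ/2 ⊕ ℤ/4 ⊕ ℤ/12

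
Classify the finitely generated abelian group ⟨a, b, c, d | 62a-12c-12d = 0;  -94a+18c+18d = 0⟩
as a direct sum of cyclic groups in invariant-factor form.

Answer: M ≅ ℤ^2 ⊕ ℤ/2 ⊕ ℤ/6

Derivation:
rank_ℚ(R)=2; free=4−2=2
SNF(R) diag = [2, 6] → torsion [2, 6]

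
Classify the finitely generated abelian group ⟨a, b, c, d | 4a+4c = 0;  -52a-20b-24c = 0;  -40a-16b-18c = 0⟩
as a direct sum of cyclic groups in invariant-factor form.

Answer: M ≅ ℤ^1 ⊕ ℤ/2 ⊕ ℤ/4 ⊕ ℤ/4

Derivation:
rank_ℚ(R)=3; free=4−3=1
SNF(R) diag = [2, 4, 4] → torsion [2, 4, 4]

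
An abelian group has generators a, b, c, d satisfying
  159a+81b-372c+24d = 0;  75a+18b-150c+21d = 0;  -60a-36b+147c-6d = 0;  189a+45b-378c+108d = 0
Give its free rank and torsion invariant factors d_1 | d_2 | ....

Answer: M ≅ ℤ/3 ⊕ ℤ/9 ⊕ ℤ/27 ⊕ ℤ/54

Derivation:
rank_ℚ(R)=4; free=4−4=0
SNF(R) diag = [3, 9, 27, 54] → torsion [3, 9, 27, 54]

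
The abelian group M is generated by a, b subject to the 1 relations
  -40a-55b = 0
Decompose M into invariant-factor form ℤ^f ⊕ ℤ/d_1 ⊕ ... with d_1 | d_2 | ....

Answer: M ≅ ℤ^1 ⊕ ℤ/5

Derivation:
rank_ℚ(R)=1; free=2−1=1
SNF(R) diag = [5] → torsion [5]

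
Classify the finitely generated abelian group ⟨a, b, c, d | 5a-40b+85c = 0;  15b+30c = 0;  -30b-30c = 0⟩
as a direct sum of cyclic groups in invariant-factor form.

rank_ℚ(R)=3; free=4−3=1
SNF(R) diag = [5, 15, 30] → torsion [5, 15, 30]

Answer: M ≅ ℤ^1 ⊕ ℤ/5 ⊕ ℤ/15 ⊕ ℤ/30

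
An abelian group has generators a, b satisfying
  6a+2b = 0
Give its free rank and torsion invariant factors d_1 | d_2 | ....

rank_ℚ(R)=1; free=2−1=1
SNF(R) diag = [2] → torsion [2]

Answer: M ≅ ℤ^1 ⊕ ℤ/2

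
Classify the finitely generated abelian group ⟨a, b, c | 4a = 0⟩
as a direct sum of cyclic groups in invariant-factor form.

Answer: M ≅ ℤ^2 ⊕ ℤ/4

Derivation:
rank_ℚ(R)=1; free=3−1=2
SNF(R) diag = [4] → torsion [4]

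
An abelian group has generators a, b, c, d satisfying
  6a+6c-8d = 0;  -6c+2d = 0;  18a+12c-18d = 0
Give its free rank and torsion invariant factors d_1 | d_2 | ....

Answer: M ≅ ℤ^1 ⊕ ℤ/2 ⊕ ℤ/6 ⊕ ℤ/12

Derivation:
rank_ℚ(R)=3; free=4−3=1
SNF(R) diag = [2, 6, 12] → torsion [2, 6, 12]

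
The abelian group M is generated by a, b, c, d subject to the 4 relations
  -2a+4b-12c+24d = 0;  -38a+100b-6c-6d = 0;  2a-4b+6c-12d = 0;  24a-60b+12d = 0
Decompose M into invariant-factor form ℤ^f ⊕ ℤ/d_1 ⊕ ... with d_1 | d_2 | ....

Answer: M ≅ ℤ/2 ⊕ ℤ/6 ⊕ ℤ/6 ⊕ ℤ/12

Derivation:
rank_ℚ(R)=4; free=4−4=0
SNF(R) diag = [2, 6, 6, 12] → torsion [2, 6, 6, 12]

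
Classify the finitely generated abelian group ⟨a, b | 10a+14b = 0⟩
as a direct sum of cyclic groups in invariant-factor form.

rank_ℚ(R)=1; free=2−1=1
SNF(R) diag = [2] → torsion [2]

Answer: M ≅ ℤ^1 ⊕ ℤ/2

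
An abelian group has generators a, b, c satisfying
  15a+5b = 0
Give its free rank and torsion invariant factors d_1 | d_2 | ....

Answer: M ≅ ℤ^2 ⊕ ℤ/5

Derivation:
rank_ℚ(R)=1; free=3−1=2
SNF(R) diag = [5] → torsion [5]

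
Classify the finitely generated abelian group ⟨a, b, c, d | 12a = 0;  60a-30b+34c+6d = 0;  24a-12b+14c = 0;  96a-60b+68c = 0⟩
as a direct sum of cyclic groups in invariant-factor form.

rank_ℚ(R)=4; free=4−4=0
SNF(R) diag = [2, 6, 12, 12] → torsion [2, 6, 12, 12]

Answer: M ≅ ℤ/2 ⊕ ℤ/6 ⊕ ℤ/12 ⊕ ℤ/12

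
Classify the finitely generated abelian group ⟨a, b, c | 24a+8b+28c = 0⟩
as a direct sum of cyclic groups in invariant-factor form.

Answer: M ≅ ℤ^2 ⊕ ℤ/4

Derivation:
rank_ℚ(R)=1; free=3−1=2
SNF(R) diag = [4] → torsion [4]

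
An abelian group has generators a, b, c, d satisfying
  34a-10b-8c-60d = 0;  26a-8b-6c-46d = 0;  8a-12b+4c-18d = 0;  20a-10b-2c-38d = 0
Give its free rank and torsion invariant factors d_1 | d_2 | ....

Answer: M ≅ ℤ/2 ⊕ ℤ/2 ⊕ ℤ/2 ⊕ ℤ/4

Derivation:
rank_ℚ(R)=4; free=4−4=0
SNF(R) diag = [2, 2, 2, 4] → torsion [2, 2, 2, 4]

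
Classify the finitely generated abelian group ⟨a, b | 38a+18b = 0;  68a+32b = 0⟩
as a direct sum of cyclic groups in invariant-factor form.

rank_ℚ(R)=2; free=2−2=0
SNF(R) diag = [2, 4] → torsion [2, 4]

Answer: M ≅ ℤ/2 ⊕ ℤ/4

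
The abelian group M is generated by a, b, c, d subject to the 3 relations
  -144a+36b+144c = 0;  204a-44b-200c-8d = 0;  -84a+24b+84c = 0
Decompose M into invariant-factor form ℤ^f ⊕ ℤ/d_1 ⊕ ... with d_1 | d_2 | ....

rank_ℚ(R)=3; free=4−3=1
SNF(R) diag = [4, 12, 36] → torsion [4, 12, 36]

Answer: M ≅ ℤ^1 ⊕ ℤ/4 ⊕ ℤ/12 ⊕ ℤ/36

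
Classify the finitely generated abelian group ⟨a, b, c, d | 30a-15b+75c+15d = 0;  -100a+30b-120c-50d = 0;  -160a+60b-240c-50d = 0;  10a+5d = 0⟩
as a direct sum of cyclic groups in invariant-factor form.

rank_ℚ(R)=4; free=4−4=0
SNF(R) diag = [5, 15, 30, 60] → torsion [5, 15, 30, 60]

Answer: M ≅ ℤ/5 ⊕ ℤ/15 ⊕ ℤ/30 ⊕ ℤ/60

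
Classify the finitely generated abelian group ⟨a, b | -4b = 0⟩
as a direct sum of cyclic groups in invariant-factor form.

rank_ℚ(R)=1; free=2−1=1
SNF(R) diag = [4] → torsion [4]

Answer: M ≅ ℤ^1 ⊕ ℤ/4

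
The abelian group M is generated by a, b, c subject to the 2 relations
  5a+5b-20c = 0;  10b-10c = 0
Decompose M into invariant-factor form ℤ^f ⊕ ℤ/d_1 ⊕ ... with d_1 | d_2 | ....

Answer: M ≅ ℤ^1 ⊕ ℤ/5 ⊕ ℤ/10

Derivation:
rank_ℚ(R)=2; free=3−2=1
SNF(R) diag = [5, 10] → torsion [5, 10]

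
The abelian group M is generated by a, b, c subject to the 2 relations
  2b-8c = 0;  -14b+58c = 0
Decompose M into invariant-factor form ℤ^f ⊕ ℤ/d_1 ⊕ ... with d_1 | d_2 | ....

rank_ℚ(R)=2; free=3−2=1
SNF(R) diag = [2, 2] → torsion [2, 2]

Answer: M ≅ ℤ^1 ⊕ ℤ/2 ⊕ ℤ/2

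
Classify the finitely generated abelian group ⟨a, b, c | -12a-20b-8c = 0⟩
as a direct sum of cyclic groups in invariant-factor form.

rank_ℚ(R)=1; free=3−1=2
SNF(R) diag = [4] → torsion [4]

Answer: M ≅ ℤ^2 ⊕ ℤ/4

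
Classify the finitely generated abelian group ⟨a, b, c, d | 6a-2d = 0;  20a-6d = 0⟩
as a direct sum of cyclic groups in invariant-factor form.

Answer: M ≅ ℤ^2 ⊕ ℤ/2 ⊕ ℤ/2

Derivation:
rank_ℚ(R)=2; free=4−2=2
SNF(R) diag = [2, 2] → torsion [2, 2]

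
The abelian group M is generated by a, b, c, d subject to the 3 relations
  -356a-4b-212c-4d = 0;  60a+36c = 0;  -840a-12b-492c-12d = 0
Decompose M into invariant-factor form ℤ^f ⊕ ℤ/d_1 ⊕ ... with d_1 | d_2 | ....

Answer: M ≅ ℤ^1 ⊕ ℤ/4 ⊕ ℤ/12 ⊕ ℤ/36

Derivation:
rank_ℚ(R)=3; free=4−3=1
SNF(R) diag = [4, 12, 36] → torsion [4, 12, 36]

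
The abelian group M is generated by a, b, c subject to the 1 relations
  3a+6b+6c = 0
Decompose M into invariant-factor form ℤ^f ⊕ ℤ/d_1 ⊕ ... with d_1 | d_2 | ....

Answer: M ≅ ℤ^2 ⊕ ℤ/3

Derivation:
rank_ℚ(R)=1; free=3−1=2
SNF(R) diag = [3] → torsion [3]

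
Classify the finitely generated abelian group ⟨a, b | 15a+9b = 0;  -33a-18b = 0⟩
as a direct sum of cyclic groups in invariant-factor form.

Answer: M ≅ ℤ/3 ⊕ ℤ/9

Derivation:
rank_ℚ(R)=2; free=2−2=0
SNF(R) diag = [3, 9] → torsion [3, 9]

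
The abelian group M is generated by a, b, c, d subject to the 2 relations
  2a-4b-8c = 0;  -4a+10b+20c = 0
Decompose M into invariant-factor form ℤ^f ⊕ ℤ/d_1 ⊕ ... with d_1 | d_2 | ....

rank_ℚ(R)=2; free=4−2=2
SNF(R) diag = [2, 2] → torsion [2, 2]

Answer: M ≅ ℤ^2 ⊕ ℤ/2 ⊕ ℤ/2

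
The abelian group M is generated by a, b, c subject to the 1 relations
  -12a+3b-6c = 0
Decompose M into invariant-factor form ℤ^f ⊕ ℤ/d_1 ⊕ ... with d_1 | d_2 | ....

Answer: M ≅ ℤ^2 ⊕ ℤ/3

Derivation:
rank_ℚ(R)=1; free=3−1=2
SNF(R) diag = [3] → torsion [3]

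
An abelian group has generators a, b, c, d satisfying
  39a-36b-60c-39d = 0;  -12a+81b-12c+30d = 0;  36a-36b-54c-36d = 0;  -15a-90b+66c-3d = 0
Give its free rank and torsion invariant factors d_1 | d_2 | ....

rank_ℚ(R)=4; free=4−4=0
SNF(R) diag = [3, 9, 18, 18] → torsion [3, 9, 18, 18]

Answer: M ≅ ℤ/3 ⊕ ℤ/9 ⊕ ℤ/18 ⊕ ℤ/18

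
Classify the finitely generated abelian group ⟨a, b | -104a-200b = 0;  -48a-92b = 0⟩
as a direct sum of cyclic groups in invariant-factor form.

Answer: M ≅ ℤ/4 ⊕ ℤ/8

Derivation:
rank_ℚ(R)=2; free=2−2=0
SNF(R) diag = [4, 8] → torsion [4, 8]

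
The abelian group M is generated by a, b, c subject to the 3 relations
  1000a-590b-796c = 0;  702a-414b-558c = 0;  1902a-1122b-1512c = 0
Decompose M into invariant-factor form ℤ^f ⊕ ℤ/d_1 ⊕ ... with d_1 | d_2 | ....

Answer: M ≅ ℤ/2 ⊕ ℤ/6 ⊕ ℤ/18

Derivation:
rank_ℚ(R)=3; free=3−3=0
SNF(R) diag = [2, 6, 18] → torsion [2, 6, 18]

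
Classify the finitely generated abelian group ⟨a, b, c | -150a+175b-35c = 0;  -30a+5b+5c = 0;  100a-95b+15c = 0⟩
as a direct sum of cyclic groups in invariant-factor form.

Answer: M ≅ ℤ/5 ⊕ ℤ/10 ⊕ ℤ/30

Derivation:
rank_ℚ(R)=3; free=3−3=0
SNF(R) diag = [5, 10, 30] → torsion [5, 10, 30]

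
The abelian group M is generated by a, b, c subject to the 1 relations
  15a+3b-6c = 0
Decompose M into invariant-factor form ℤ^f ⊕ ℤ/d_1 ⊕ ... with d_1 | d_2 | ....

Answer: M ≅ ℤ^2 ⊕ ℤ/3

Derivation:
rank_ℚ(R)=1; free=3−1=2
SNF(R) diag = [3] → torsion [3]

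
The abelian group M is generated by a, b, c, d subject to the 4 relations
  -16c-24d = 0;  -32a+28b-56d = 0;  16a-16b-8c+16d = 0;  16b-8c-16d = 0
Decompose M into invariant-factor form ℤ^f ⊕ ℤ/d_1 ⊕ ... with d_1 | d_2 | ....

rank_ℚ(R)=4; free=4−4=0
SNF(R) diag = [4, 8, 8, 16] → torsion [4, 8, 8, 16]

Answer: M ≅ ℤ/4 ⊕ ℤ/8 ⊕ ℤ/8 ⊕ ℤ/16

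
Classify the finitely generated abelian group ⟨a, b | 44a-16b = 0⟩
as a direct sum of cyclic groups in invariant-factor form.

Answer: M ≅ ℤ^1 ⊕ ℤ/4

Derivation:
rank_ℚ(R)=1; free=2−1=1
SNF(R) diag = [4] → torsion [4]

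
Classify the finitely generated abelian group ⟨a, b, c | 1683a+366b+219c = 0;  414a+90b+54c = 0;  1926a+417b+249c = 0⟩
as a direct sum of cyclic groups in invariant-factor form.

rank_ℚ(R)=3; free=3−3=0
SNF(R) diag = [3, 9, 18] → torsion [3, 9, 18]

Answer: M ≅ ℤ/3 ⊕ ℤ/9 ⊕ ℤ/18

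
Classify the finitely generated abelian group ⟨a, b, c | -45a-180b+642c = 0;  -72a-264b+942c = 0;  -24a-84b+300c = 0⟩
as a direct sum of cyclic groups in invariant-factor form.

rank_ℚ(R)=3; free=3−3=0
SNF(R) diag = [3, 6, 12] → torsion [3, 6, 12]

Answer: M ≅ ℤ/3 ⊕ ℤ/6 ⊕ ℤ/12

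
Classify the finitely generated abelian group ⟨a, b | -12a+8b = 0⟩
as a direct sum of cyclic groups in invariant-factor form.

Answer: M ≅ ℤ^1 ⊕ ℤ/4

Derivation:
rank_ℚ(R)=1; free=2−1=1
SNF(R) diag = [4] → torsion [4]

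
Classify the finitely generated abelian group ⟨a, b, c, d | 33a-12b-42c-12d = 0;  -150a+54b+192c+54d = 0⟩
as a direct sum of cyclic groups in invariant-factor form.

Answer: M ≅ ℤ^2 ⊕ ℤ/3 ⊕ ℤ/6

Derivation:
rank_ℚ(R)=2; free=4−2=2
SNF(R) diag = [3, 6] → torsion [3, 6]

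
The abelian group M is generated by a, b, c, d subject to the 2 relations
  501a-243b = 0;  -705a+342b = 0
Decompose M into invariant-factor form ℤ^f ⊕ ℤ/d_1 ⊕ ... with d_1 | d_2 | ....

Answer: M ≅ ℤ^2 ⊕ ℤ/3 ⊕ ℤ/9

Derivation:
rank_ℚ(R)=2; free=4−2=2
SNF(R) diag = [3, 9] → torsion [3, 9]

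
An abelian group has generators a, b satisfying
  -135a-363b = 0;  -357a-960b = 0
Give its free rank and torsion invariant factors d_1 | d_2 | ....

Answer: M ≅ ℤ/3 ⊕ ℤ/3

Derivation:
rank_ℚ(R)=2; free=2−2=0
SNF(R) diag = [3, 3] → torsion [3, 3]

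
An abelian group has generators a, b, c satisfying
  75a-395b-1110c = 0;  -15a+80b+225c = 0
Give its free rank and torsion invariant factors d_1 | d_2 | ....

Answer: M ≅ ℤ^1 ⊕ ℤ/5 ⊕ ℤ/15

Derivation:
rank_ℚ(R)=2; free=3−2=1
SNF(R) diag = [5, 15] → torsion [5, 15]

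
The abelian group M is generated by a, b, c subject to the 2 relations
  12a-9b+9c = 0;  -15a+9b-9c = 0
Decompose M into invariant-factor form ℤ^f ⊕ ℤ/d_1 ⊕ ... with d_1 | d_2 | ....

rank_ℚ(R)=2; free=3−2=1
SNF(R) diag = [3, 9] → torsion [3, 9]

Answer: M ≅ ℤ^1 ⊕ ℤ/3 ⊕ ℤ/9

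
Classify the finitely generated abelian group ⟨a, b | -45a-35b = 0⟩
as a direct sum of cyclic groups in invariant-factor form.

rank_ℚ(R)=1; free=2−1=1
SNF(R) diag = [5] → torsion [5]

Answer: M ≅ ℤ^1 ⊕ ℤ/5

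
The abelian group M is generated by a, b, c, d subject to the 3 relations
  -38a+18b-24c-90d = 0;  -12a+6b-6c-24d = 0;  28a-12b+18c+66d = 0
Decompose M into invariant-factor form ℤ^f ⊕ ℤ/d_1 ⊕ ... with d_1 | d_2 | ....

rank_ℚ(R)=3; free=4−3=1
SNF(R) diag = [2, 6, 6] → torsion [2, 6, 6]

Answer: M ≅ ℤ^1 ⊕ ℤ/2 ⊕ ℤ/6 ⊕ ℤ/6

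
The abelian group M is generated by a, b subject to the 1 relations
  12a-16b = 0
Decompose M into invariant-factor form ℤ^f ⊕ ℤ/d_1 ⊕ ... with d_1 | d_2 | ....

rank_ℚ(R)=1; free=2−1=1
SNF(R) diag = [4] → torsion [4]

Answer: M ≅ ℤ^1 ⊕ ℤ/4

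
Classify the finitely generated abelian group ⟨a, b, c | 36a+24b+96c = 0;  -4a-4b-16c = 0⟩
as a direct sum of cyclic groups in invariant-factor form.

rank_ℚ(R)=2; free=3−2=1
SNF(R) diag = [4, 12] → torsion [4, 12]

Answer: M ≅ ℤ^1 ⊕ ℤ/4 ⊕ ℤ/12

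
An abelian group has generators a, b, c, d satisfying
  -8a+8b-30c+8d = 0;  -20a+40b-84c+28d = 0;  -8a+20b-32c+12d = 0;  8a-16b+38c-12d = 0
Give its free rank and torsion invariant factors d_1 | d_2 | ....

Answer: M ≅ ℤ/2 ⊕ ℤ/4 ⊕ ℤ/4 ⊕ ℤ/4

Derivation:
rank_ℚ(R)=4; free=4−4=0
SNF(R) diag = [2, 4, 4, 4] → torsion [2, 4, 4, 4]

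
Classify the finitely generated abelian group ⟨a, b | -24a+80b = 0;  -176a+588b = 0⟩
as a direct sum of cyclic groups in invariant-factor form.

Answer: M ≅ ℤ/4 ⊕ ℤ/8

Derivation:
rank_ℚ(R)=2; free=2−2=0
SNF(R) diag = [4, 8] → torsion [4, 8]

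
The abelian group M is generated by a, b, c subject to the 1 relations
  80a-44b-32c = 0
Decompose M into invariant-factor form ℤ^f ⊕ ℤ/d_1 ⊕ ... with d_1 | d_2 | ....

rank_ℚ(R)=1; free=3−1=2
SNF(R) diag = [4] → torsion [4]

Answer: M ≅ ℤ^2 ⊕ ℤ/4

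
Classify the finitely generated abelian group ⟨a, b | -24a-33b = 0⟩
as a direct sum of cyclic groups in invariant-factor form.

Answer: M ≅ ℤ^1 ⊕ ℤ/3

Derivation:
rank_ℚ(R)=1; free=2−1=1
SNF(R) diag = [3] → torsion [3]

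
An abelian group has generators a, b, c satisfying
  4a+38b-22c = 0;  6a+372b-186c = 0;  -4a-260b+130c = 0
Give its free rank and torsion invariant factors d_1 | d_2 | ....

Answer: M ≅ ℤ/2 ⊕ ℤ/6 ⊕ ℤ/18

Derivation:
rank_ℚ(R)=3; free=3−3=0
SNF(R) diag = [2, 6, 18] → torsion [2, 6, 18]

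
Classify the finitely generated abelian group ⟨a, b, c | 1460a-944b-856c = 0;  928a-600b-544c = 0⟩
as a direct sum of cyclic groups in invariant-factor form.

rank_ℚ(R)=2; free=3−2=1
SNF(R) diag = [4, 8] → torsion [4, 8]

Answer: M ≅ ℤ^1 ⊕ ℤ/4 ⊕ ℤ/8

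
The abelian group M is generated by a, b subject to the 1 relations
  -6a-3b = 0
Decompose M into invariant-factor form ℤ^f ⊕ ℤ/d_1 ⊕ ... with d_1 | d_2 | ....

rank_ℚ(R)=1; free=2−1=1
SNF(R) diag = [3] → torsion [3]

Answer: M ≅ ℤ^1 ⊕ ℤ/3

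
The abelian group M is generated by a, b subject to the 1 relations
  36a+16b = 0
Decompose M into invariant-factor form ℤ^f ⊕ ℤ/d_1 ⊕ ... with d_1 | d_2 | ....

rank_ℚ(R)=1; free=2−1=1
SNF(R) diag = [4] → torsion [4]

Answer: M ≅ ℤ^1 ⊕ ℤ/4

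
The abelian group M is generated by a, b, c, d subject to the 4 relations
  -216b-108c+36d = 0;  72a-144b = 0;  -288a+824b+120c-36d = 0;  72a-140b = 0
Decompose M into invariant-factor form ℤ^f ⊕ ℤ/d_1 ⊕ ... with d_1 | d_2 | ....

Answer: M ≅ ℤ/4 ⊕ ℤ/12 ⊕ ℤ/36 ⊕ ℤ/72

Derivation:
rank_ℚ(R)=4; free=4−4=0
SNF(R) diag = [4, 12, 36, 72] → torsion [4, 12, 36, 72]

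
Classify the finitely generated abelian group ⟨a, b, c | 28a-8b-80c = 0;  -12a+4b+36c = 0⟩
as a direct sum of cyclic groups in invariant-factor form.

rank_ℚ(R)=2; free=3−2=1
SNF(R) diag = [4, 4] → torsion [4, 4]

Answer: M ≅ ℤ^1 ⊕ ℤ/4 ⊕ ℤ/4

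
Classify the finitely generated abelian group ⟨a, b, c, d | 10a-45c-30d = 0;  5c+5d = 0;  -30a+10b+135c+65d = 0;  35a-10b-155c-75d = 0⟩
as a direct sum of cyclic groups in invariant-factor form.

Answer: M ≅ ℤ/5 ⊕ ℤ/5 ⊕ ℤ/5 ⊕ ℤ/10

Derivation:
rank_ℚ(R)=4; free=4−4=0
SNF(R) diag = [5, 5, 5, 10] → torsion [5, 5, 5, 10]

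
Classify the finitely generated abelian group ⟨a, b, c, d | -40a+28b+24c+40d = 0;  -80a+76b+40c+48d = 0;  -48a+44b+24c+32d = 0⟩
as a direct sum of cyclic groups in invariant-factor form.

rank_ℚ(R)=3; free=4−3=1
SNF(R) diag = [4, 8, 16] → torsion [4, 8, 16]

Answer: M ≅ ℤ^1 ⊕ ℤ/4 ⊕ ℤ/8 ⊕ ℤ/16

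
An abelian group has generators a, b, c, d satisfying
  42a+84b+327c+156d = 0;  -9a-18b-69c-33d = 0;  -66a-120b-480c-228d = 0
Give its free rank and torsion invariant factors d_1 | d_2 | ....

rank_ℚ(R)=3; free=4−3=1
SNF(R) diag = [3, 3, 6] → torsion [3, 3, 6]

Answer: M ≅ ℤ^1 ⊕ ℤ/3 ⊕ ℤ/3 ⊕ ℤ/6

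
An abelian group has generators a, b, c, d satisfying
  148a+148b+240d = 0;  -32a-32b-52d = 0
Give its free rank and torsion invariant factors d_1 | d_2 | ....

Answer: M ≅ ℤ^2 ⊕ ℤ/4 ⊕ ℤ/4

Derivation:
rank_ℚ(R)=2; free=4−2=2
SNF(R) diag = [4, 4] → torsion [4, 4]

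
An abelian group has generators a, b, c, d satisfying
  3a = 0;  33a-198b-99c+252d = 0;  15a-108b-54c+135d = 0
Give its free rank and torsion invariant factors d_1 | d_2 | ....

Answer: M ≅ ℤ^1 ⊕ ℤ/3 ⊕ ℤ/9 ⊕ ℤ/27

Derivation:
rank_ℚ(R)=3; free=4−3=1
SNF(R) diag = [3, 9, 27] → torsion [3, 9, 27]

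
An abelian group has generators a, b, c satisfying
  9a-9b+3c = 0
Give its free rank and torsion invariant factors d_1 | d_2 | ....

rank_ℚ(R)=1; free=3−1=2
SNF(R) diag = [3] → torsion [3]

Answer: M ≅ ℤ^2 ⊕ ℤ/3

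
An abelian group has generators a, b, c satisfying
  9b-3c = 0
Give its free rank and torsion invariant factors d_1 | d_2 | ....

Answer: M ≅ ℤ^2 ⊕ ℤ/3

Derivation:
rank_ℚ(R)=1; free=3−1=2
SNF(R) diag = [3] → torsion [3]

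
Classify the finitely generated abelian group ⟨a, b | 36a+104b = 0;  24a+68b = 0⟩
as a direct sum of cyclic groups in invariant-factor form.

rank_ℚ(R)=2; free=2−2=0
SNF(R) diag = [4, 12] → torsion [4, 12]

Answer: M ≅ ℤ/4 ⊕ ℤ/12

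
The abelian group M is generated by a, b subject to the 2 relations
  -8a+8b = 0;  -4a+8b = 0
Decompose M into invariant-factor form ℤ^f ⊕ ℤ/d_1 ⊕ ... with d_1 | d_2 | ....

Answer: M ≅ ℤ/4 ⊕ ℤ/8

Derivation:
rank_ℚ(R)=2; free=2−2=0
SNF(R) diag = [4, 8] → torsion [4, 8]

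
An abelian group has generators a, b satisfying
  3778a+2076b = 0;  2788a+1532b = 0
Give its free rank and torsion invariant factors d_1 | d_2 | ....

rank_ℚ(R)=2; free=2−2=0
SNF(R) diag = [2, 4] → torsion [2, 4]

Answer: M ≅ ℤ/2 ⊕ ℤ/4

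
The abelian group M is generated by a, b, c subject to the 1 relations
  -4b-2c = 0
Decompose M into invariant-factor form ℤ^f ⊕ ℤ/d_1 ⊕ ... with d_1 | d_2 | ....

rank_ℚ(R)=1; free=3−1=2
SNF(R) diag = [2] → torsion [2]

Answer: M ≅ ℤ^2 ⊕ ℤ/2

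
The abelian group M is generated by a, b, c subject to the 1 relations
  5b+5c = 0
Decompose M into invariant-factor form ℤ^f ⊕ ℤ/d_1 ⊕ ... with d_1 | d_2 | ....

rank_ℚ(R)=1; free=3−1=2
SNF(R) diag = [5] → torsion [5]

Answer: M ≅ ℤ^2 ⊕ ℤ/5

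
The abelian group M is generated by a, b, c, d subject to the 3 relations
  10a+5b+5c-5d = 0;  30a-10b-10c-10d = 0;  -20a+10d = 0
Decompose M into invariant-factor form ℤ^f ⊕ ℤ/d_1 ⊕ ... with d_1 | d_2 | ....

rank_ℚ(R)=3; free=4−3=1
SNF(R) diag = [5, 10, 10] → torsion [5, 10, 10]

Answer: M ≅ ℤ^1 ⊕ ℤ/5 ⊕ ℤ/10 ⊕ ℤ/10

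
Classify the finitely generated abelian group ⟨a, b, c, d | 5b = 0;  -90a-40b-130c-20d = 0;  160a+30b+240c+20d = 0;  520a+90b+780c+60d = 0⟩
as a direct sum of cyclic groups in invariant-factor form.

Answer: M ≅ ℤ/5 ⊕ ℤ/10 ⊕ ℤ/20 ⊕ ℤ/20

Derivation:
rank_ℚ(R)=4; free=4−4=0
SNF(R) diag = [5, 10, 20, 20] → torsion [5, 10, 20, 20]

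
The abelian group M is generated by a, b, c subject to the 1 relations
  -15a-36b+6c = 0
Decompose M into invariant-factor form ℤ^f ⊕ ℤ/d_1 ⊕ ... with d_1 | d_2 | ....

Answer: M ≅ ℤ^2 ⊕ ℤ/3

Derivation:
rank_ℚ(R)=1; free=3−1=2
SNF(R) diag = [3] → torsion [3]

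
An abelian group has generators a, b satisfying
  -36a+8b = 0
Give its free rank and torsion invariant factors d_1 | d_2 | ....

rank_ℚ(R)=1; free=2−1=1
SNF(R) diag = [4] → torsion [4]

Answer: M ≅ ℤ^1 ⊕ ℤ/4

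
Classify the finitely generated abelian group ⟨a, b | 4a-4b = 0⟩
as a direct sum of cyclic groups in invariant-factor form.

Answer: M ≅ ℤ^1 ⊕ ℤ/4

Derivation:
rank_ℚ(R)=1; free=2−1=1
SNF(R) diag = [4] → torsion [4]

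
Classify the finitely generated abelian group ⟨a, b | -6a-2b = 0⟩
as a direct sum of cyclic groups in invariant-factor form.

Answer: M ≅ ℤ^1 ⊕ ℤ/2

Derivation:
rank_ℚ(R)=1; free=2−1=1
SNF(R) diag = [2] → torsion [2]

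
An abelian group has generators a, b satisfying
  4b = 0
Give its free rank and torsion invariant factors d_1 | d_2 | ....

Answer: M ≅ ℤ^1 ⊕ ℤ/4

Derivation:
rank_ℚ(R)=1; free=2−1=1
SNF(R) diag = [4] → torsion [4]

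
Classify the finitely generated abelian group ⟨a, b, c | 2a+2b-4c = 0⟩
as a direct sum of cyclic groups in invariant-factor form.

rank_ℚ(R)=1; free=3−1=2
SNF(R) diag = [2] → torsion [2]

Answer: M ≅ ℤ^2 ⊕ ℤ/2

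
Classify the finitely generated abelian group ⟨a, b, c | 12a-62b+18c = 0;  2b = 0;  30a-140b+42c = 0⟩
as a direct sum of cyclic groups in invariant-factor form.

rank_ℚ(R)=3; free=3−3=0
SNF(R) diag = [2, 6, 6] → torsion [2, 6, 6]

Answer: M ≅ ℤ/2 ⊕ ℤ/6 ⊕ ℤ/6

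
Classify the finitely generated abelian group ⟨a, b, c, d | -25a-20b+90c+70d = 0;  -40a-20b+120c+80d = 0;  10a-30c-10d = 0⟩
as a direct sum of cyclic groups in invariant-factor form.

Answer: M ≅ ℤ^1 ⊕ ℤ/5 ⊕ ℤ/10 ⊕ ℤ/20

Derivation:
rank_ℚ(R)=3; free=4−3=1
SNF(R) diag = [5, 10, 20] → torsion [5, 10, 20]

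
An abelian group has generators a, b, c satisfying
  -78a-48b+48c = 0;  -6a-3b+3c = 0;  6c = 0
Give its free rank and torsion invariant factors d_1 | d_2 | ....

Answer: M ≅ ℤ/3 ⊕ ℤ/6 ⊕ ℤ/18

Derivation:
rank_ℚ(R)=3; free=3−3=0
SNF(R) diag = [3, 6, 18] → torsion [3, 6, 18]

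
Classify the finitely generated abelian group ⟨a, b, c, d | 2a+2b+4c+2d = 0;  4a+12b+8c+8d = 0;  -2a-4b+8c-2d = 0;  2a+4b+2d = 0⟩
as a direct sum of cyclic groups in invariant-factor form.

rank_ℚ(R)=4; free=4−4=0
SNF(R) diag = [2, 2, 4, 8] → torsion [2, 2, 4, 8]

Answer: M ≅ ℤ/2 ⊕ ℤ/2 ⊕ ℤ/4 ⊕ ℤ/8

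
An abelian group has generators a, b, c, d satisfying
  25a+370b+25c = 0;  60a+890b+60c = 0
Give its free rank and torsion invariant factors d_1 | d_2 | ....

Answer: M ≅ ℤ^2 ⊕ ℤ/5 ⊕ ℤ/10

Derivation:
rank_ℚ(R)=2; free=4−2=2
SNF(R) diag = [5, 10] → torsion [5, 10]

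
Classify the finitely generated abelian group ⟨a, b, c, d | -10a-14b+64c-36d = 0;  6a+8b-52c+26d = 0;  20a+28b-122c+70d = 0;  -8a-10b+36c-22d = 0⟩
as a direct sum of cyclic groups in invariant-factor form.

rank_ℚ(R)=4; free=4−4=0
SNF(R) diag = [2, 2, 2, 4] → torsion [2, 2, 2, 4]

Answer: M ≅ ℤ/2 ⊕ ℤ/2 ⊕ ℤ/2 ⊕ ℤ/4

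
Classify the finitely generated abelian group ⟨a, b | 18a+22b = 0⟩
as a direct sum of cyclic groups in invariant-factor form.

rank_ℚ(R)=1; free=2−1=1
SNF(R) diag = [2] → torsion [2]

Answer: M ≅ ℤ^1 ⊕ ℤ/2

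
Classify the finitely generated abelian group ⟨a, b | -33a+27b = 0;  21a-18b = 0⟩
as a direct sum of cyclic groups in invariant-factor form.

Answer: M ≅ ℤ/3 ⊕ ℤ/9

Derivation:
rank_ℚ(R)=2; free=2−2=0
SNF(R) diag = [3, 9] → torsion [3, 9]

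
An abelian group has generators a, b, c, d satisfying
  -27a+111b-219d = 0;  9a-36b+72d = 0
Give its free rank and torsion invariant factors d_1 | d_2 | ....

Answer: M ≅ ℤ^2 ⊕ ℤ/3 ⊕ ℤ/9

Derivation:
rank_ℚ(R)=2; free=4−2=2
SNF(R) diag = [3, 9] → torsion [3, 9]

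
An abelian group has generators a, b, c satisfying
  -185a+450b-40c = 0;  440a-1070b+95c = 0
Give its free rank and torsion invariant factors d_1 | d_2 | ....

Answer: M ≅ ℤ^1 ⊕ ℤ/5 ⊕ ℤ/5

Derivation:
rank_ℚ(R)=2; free=3−2=1
SNF(R) diag = [5, 5] → torsion [5, 5]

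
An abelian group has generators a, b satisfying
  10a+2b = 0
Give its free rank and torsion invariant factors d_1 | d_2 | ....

Answer: M ≅ ℤ^1 ⊕ ℤ/2

Derivation:
rank_ℚ(R)=1; free=2−1=1
SNF(R) diag = [2] → torsion [2]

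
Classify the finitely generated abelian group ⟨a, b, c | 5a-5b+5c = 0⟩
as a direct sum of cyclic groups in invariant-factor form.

Answer: M ≅ ℤ^2 ⊕ ℤ/5

Derivation:
rank_ℚ(R)=1; free=3−1=2
SNF(R) diag = [5] → torsion [5]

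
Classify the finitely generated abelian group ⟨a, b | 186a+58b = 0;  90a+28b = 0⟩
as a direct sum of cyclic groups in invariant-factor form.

Answer: M ≅ ℤ/2 ⊕ ℤ/6

Derivation:
rank_ℚ(R)=2; free=2−2=0
SNF(R) diag = [2, 6] → torsion [2, 6]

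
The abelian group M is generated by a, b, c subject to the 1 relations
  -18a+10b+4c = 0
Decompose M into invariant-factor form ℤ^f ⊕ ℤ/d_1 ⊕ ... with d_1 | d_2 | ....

rank_ℚ(R)=1; free=3−1=2
SNF(R) diag = [2] → torsion [2]

Answer: M ≅ ℤ^2 ⊕ ℤ/2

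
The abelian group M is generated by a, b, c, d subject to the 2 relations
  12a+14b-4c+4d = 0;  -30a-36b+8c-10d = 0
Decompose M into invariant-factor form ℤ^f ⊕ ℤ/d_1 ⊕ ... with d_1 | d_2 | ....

Answer: M ≅ ℤ^2 ⊕ ℤ/2 ⊕ ℤ/2

Derivation:
rank_ℚ(R)=2; free=4−2=2
SNF(R) diag = [2, 2] → torsion [2, 2]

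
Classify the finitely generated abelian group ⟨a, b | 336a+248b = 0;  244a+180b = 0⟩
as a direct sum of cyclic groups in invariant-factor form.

Answer: M ≅ ℤ/4 ⊕ ℤ/8

Derivation:
rank_ℚ(R)=2; free=2−2=0
SNF(R) diag = [4, 8] → torsion [4, 8]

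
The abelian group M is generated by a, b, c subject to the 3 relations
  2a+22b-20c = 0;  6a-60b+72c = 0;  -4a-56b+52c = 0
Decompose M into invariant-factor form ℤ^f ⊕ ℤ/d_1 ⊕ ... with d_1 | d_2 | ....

Answer: M ≅ ℤ/2 ⊕ ℤ/6 ⊕ ℤ/12

Derivation:
rank_ℚ(R)=3; free=3−3=0
SNF(R) diag = [2, 6, 12] → torsion [2, 6, 12]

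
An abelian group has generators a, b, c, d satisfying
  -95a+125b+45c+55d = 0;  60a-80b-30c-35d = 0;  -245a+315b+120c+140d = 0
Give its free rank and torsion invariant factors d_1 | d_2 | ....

rank_ℚ(R)=3; free=4−3=1
SNF(R) diag = [5, 5, 15] → torsion [5, 5, 15]

Answer: M ≅ ℤ^1 ⊕ ℤ/5 ⊕ ℤ/5 ⊕ ℤ/15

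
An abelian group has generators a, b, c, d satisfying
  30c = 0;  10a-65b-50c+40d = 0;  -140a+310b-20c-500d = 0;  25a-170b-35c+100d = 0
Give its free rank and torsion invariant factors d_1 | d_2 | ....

Answer: M ≅ ℤ/5 ⊕ ℤ/15 ⊕ ℤ/30 ⊕ ℤ/60

Derivation:
rank_ℚ(R)=4; free=4−4=0
SNF(R) diag = [5, 15, 30, 60] → torsion [5, 15, 30, 60]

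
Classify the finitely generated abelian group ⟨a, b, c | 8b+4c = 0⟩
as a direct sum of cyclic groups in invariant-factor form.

rank_ℚ(R)=1; free=3−1=2
SNF(R) diag = [4] → torsion [4]

Answer: M ≅ ℤ^2 ⊕ ℤ/4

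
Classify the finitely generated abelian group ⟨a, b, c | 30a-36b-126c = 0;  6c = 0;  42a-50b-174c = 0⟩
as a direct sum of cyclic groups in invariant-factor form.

rank_ℚ(R)=3; free=3−3=0
SNF(R) diag = [2, 6, 6] → torsion [2, 6, 6]

Answer: M ≅ ℤ/2 ⊕ ℤ/6 ⊕ ℤ/6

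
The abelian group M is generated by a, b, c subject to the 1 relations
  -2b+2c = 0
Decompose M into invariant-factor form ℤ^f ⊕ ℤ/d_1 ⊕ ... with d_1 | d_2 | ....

rank_ℚ(R)=1; free=3−1=2
SNF(R) diag = [2] → torsion [2]

Answer: M ≅ ℤ^2 ⊕ ℤ/2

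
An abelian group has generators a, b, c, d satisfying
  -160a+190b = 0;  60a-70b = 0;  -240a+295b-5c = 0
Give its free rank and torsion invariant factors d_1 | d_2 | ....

Answer: M ≅ ℤ^1 ⊕ ℤ/5 ⊕ ℤ/10 ⊕ ℤ/20

Derivation:
rank_ℚ(R)=3; free=4−3=1
SNF(R) diag = [5, 10, 20] → torsion [5, 10, 20]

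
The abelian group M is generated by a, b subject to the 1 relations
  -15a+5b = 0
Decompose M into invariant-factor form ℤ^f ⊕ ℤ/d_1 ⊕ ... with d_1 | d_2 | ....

rank_ℚ(R)=1; free=2−1=1
SNF(R) diag = [5] → torsion [5]

Answer: M ≅ ℤ^1 ⊕ ℤ/5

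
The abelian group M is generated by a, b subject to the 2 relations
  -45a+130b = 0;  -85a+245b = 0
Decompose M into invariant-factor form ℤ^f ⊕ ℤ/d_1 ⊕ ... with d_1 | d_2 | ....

Answer: M ≅ ℤ/5 ⊕ ℤ/5

Derivation:
rank_ℚ(R)=2; free=2−2=0
SNF(R) diag = [5, 5] → torsion [5, 5]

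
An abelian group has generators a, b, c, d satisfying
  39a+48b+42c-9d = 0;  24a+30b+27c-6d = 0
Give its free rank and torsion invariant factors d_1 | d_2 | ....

Answer: M ≅ ℤ^2 ⊕ ℤ/3 ⊕ ℤ/3

Derivation:
rank_ℚ(R)=2; free=4−2=2
SNF(R) diag = [3, 3] → torsion [3, 3]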